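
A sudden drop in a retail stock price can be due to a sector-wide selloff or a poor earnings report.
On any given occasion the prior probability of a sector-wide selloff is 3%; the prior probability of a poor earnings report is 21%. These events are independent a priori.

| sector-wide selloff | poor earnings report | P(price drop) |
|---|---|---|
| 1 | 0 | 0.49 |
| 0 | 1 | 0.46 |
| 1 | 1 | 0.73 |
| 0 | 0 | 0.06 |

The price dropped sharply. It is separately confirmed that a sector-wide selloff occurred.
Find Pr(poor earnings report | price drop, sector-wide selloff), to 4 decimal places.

Pr(poor earnings report | price drop, sector-wide selloff) ≈ 0.2837

Weight on poor earnings report=true, given the evidence: 0.73×0.21 = 0.153300
Denominator P(price drop | sector-wide selloff): 0.49×0.79 + 0.73×0.21 = 0.540400
Posterior = 0.153300 / 0.540400 ≈ 0.2837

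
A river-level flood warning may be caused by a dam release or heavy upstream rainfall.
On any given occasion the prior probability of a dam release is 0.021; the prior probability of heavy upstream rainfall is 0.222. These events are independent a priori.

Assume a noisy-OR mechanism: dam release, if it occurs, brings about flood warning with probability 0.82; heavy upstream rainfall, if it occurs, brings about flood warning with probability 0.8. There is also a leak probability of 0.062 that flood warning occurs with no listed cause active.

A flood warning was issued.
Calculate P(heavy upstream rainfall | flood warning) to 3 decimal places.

Under noisy-OR, P(flood warning | causes) = 1 − (1−0.062)·∏(1−qᵢ) over the active causes.
For the numerator, keep only heavy upstream rainfall=true terms: 0.176565 + 0.004505 = 0.181070
Denominator P(flood warning): 0.062×0.979×0.778 + 0.8124×0.979×0.222 + 0.83116×0.021×0.778 + 0.966232×0.021×0.222 = 0.241872
Posterior = 0.181070 / 0.241872 ≈ 0.749

P(heavy upstream rainfall | flood warning) ≈ 0.749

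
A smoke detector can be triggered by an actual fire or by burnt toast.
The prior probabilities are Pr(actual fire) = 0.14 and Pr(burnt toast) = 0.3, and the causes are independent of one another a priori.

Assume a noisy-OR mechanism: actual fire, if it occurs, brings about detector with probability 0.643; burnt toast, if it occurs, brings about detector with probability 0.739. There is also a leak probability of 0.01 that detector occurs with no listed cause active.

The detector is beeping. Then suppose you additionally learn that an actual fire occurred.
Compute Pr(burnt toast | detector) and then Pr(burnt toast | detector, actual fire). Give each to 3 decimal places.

Pr(burnt toast | detector) ≈ 0.768; Pr(burnt toast | detector, actual fire) ≈ 0.376

Under noisy-OR, P(detector | causes) = 1 − (1−0.01)·∏(1−qᵢ) over the active causes.
P(detector) = 0.01×0.86×0.7 + 0.74161×0.86×0.3 + 0.64657×0.14×0.7 + 0.907755×0.14×0.3 = 0.006020 + 0.191335 + 0.063364 + 0.038126 = 0.298845
Of this, 0.229461 comes from 0.191335 + 0.038126 (the burnt toast=true cases).
So P(burnt toast | detector) = 0.229461/0.298845 ≈ 0.768.

Now also conditioning on actual fire=true:
By total probability over both values of burnt toast:
  P(detector | actual fire) = 0.64657*0.7 + 0.907755*0.3
        = 0.452599 + 0.272326 = 0.724925
Configurations with burnt toast contribute 0.272326, so
  P(burnt toast | detector, actual fire) = 0.272326 / 0.724925 ≈ 0.376
Conditioning on actual fire lowers the posterior on burnt toast: the classic explaining-away effect in a common-effect structure.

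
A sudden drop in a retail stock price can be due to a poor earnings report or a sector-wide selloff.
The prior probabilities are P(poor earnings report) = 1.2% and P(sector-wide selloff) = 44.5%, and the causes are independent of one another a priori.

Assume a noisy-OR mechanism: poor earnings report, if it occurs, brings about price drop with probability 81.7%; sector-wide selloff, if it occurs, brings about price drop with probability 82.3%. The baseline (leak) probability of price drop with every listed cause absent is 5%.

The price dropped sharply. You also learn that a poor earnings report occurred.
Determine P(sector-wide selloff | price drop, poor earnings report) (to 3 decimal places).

P(sector-wide selloff | price drop, poor earnings report) ≈ 0.485

Under noisy-OR, P(price drop | causes) = 1 − (1−0.05)·∏(1−qᵢ) over the active causes.
Sum P(price drop|·) weighted by the priors over both values of sector-wide selloff:
  P(price drop | poor earnings report) = 0.82615·0.555 + 0.969229·0.445
        = 0.458513 + 0.431307 = 0.889820
Keeping only the sector-wide selloff-present terms gives 0.431307, so
  P(sector-wide selloff | price drop, poor earnings report) = 0.431307 / 0.889820 ≈ 0.485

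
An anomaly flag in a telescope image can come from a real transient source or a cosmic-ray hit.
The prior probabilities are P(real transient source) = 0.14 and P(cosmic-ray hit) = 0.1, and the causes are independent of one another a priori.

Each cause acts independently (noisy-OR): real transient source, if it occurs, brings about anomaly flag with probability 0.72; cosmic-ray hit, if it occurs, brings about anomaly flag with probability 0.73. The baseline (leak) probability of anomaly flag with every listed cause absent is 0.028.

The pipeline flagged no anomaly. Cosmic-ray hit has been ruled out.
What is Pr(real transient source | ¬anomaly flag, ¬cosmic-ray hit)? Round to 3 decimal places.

Pr(real transient source | ¬anomaly flag, ¬cosmic-ray hit) ≈ 0.044

Under noisy-OR, P(anomaly flag | causes) = 1 − (1−0.028)·∏(1−qᵢ) over the active causes.
P(¬anomaly flag | ¬cosmic-ray hit) = 0.972×0.86 + 0.27216×0.14 = 0.835920 + 0.038102 = 0.874022
The real transient source-present share is 0.27216×0.14 = 0.038102.
P(real transient source | ¬anomaly flag, ¬cosmic-ray hit) = 0.038102 / 0.874022 ≈ 0.044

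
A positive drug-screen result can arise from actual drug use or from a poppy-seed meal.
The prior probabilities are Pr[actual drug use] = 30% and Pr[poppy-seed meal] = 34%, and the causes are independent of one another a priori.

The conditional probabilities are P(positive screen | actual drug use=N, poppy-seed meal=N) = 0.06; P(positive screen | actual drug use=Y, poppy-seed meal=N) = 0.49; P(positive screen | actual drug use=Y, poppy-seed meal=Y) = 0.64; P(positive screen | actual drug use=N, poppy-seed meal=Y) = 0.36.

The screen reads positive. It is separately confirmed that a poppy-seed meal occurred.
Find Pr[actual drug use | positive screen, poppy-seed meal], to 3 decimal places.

Pr[actual drug use | positive screen, poppy-seed meal] ≈ 0.432

P(positive screen | poppy-seed meal) = 0.36×0.7 + 0.64×0.3 = 0.252000 + 0.192000 = 0.444000
Of this, 0.192000 comes from 0.64×0.3 (the actual drug use=true cases).
P(actual drug use | positive screen, poppy-seed meal) = 0.192000 / 0.444000 ≈ 0.432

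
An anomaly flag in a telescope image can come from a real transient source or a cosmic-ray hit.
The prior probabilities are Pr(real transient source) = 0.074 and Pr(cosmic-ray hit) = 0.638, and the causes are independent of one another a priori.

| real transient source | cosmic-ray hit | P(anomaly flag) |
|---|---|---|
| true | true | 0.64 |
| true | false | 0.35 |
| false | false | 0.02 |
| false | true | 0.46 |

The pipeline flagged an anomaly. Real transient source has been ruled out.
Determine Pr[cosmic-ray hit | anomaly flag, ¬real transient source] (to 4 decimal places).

Sum P(anomaly flag|·) weighted by the priors over both values of cosmic-ray hit:
  P(anomaly flag | ¬real transient source) = 0.02·0.362 + 0.46·0.638
        = 0.007240 + 0.293480 = 0.300720
Configurations with cosmic-ray hit contribute 0.293480, so
  P(cosmic-ray hit | anomaly flag, ¬real transient source) = 0.293480 / 0.300720 ≈ 0.9759

Pr[cosmic-ray hit | anomaly flag, ¬real transient source] ≈ 0.9759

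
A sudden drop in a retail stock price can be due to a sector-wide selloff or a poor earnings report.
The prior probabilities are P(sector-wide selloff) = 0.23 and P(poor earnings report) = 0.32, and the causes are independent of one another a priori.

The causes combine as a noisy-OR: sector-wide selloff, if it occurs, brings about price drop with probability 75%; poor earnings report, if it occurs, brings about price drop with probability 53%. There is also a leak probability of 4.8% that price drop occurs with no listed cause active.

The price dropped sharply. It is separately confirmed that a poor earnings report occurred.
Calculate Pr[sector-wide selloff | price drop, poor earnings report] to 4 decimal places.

Pr[sector-wide selloff | price drop, poor earnings report] ≈ 0.3244

Under noisy-OR, P(price drop | causes) = 1 − (1−0.048)·∏(1−qᵢ) over the active causes.
Weight on sector-wide selloff=true, given the evidence: 0.88814·0.23 = 0.204272
Denominator P(price drop | poor earnings report): 0.55256·0.77 + 0.88814·0.23 = 0.629743
P(sector-wide selloff | price drop, poor earnings report) = 0.204272/0.629743 ≈ 0.3244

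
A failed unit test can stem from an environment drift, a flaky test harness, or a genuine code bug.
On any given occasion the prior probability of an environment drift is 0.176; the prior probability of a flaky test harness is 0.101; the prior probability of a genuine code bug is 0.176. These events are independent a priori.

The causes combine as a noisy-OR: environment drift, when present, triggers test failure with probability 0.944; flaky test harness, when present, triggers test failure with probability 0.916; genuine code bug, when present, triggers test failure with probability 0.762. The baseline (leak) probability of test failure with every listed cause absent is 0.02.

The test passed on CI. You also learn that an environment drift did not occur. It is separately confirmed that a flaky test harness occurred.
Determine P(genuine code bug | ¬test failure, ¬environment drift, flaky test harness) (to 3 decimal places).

Under noisy-OR, P(test failure | causes) = 1 − (1−0.02)·∏(1−qᵢ) over the active causes.
P(¬test failure | ¬environment drift, flaky test harness) = 0.08232·0.824 + 0.019592·0.176 = 0.067832 + 0.003448 = 0.071280
Of this, 0.003448 comes from 0.019592·0.176 (the genuine code bug=true cases).
Hence the posterior is 0.003448/0.071280 ≈ 0.048.

P(genuine code bug | ¬test failure, ¬environment drift, flaky test harness) ≈ 0.048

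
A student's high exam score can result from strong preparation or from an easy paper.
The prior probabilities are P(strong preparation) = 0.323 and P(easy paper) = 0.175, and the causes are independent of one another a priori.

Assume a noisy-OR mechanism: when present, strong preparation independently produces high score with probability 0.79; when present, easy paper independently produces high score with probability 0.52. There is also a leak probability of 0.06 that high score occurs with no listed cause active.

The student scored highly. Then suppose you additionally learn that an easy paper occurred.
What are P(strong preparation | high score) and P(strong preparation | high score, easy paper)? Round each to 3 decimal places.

Under noisy-OR, P(high score | causes) = 1 − (1−0.06)·∏(1−qᵢ) over the active causes.
By total probability over the 4 (strong preparation, easy paper) configurations:
  P(high score) = 0.06*0.677*0.825 + 0.5488*0.677*0.175 + 0.8026*0.323*0.825 + 0.905248*0.323*0.175
        = 0.033511 + 0.065019 + 0.213873 + 0.051169 = 0.363572
Configurations with strong preparation contribute 0.265042, so
  P(strong preparation | high score) = 0.265042 / 0.363572 ≈ 0.729

Now condition on the additional information:
P(high score | easy paper) = 0.5488×0.677 + 0.905248×0.323 = 0.371538 + 0.292395 = 0.663933
Restricting to configurations with strong preparation present: 0.905248×0.323 = 0.292395.
So P(strong preparation | high score, easy paper) = 0.292395/0.663933 ≈ 0.440.
— easy paper explains away the evidence for strong preparation.

P(strong preparation | high score) ≈ 0.729; P(strong preparation | high score, easy paper) ≈ 0.440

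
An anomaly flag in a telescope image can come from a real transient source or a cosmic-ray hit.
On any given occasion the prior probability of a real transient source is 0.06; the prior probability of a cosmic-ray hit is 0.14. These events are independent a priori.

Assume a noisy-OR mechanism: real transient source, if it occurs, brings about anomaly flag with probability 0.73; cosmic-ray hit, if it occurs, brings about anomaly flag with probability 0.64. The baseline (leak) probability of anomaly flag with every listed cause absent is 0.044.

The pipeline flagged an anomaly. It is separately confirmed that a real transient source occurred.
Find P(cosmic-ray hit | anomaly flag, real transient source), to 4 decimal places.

P(cosmic-ray hit | anomaly flag, real transient source) ≈ 0.1660

Under noisy-OR, P(anomaly flag | causes) = 1 − (1−0.044)·∏(1−qᵢ) over the active causes.
P(anomaly flag | real transient source) = 0.74188×0.86 + 0.907077×0.14 = 0.638017 + 0.126991 = 0.765008
Of this, 0.126991 comes from 0.907077×0.14 (the cosmic-ray hit=true cases).
So P(cosmic-ray hit | anomaly flag, real transient source) = 0.126991/0.765008 ≈ 0.1660.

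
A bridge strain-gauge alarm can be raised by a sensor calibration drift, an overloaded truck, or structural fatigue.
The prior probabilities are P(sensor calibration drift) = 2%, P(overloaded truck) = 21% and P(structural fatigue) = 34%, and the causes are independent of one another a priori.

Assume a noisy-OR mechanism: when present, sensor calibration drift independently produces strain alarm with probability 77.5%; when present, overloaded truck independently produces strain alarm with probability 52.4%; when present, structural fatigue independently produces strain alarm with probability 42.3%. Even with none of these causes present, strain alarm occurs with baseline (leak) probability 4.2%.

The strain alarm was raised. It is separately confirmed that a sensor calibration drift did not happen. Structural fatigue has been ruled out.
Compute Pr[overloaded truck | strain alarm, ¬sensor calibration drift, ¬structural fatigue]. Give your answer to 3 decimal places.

Pr[overloaded truck | strain alarm, ¬sensor calibration drift, ¬structural fatigue] ≈ 0.775

Under noisy-OR, P(strain alarm | causes) = 1 − (1−0.042)·∏(1−qᵢ) over the active causes.
For the numerator, keep only overloaded truck=true terms: 0.543992·0.21 = 0.114238
The normalizing constant is 0.042·0.79 + 0.543992·0.21 = 0.147418
P(overloaded truck | strain alarm, ¬sensor calibration drift, ¬structural fatigue) = 0.114238/0.147418 ≈ 0.775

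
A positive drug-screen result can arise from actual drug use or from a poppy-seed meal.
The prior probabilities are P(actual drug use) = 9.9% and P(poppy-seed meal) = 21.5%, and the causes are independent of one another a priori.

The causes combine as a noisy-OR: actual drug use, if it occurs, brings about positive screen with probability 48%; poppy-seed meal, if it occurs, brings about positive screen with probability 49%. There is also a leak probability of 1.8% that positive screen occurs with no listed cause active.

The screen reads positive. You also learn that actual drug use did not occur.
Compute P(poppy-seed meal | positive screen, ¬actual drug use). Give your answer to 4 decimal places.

Under noisy-OR, P(positive screen | causes) = 1 − (1−0.018)·∏(1−qᵢ) over the active causes.
Sum P(positive screen|·) weighted by the priors over both values of poppy-seed meal:
  P(positive screen | ¬actual drug use) = 0.018×0.785 + 0.49918×0.215
        = 0.014130 + 0.107324 = 0.121454
The terms with poppy-seed meal present sum to 0.107324, so
  P(poppy-seed meal | positive screen, ¬actual drug use) = 0.107324 / 0.121454 ≈ 0.8837

P(poppy-seed meal | positive screen, ¬actual drug use) ≈ 0.8837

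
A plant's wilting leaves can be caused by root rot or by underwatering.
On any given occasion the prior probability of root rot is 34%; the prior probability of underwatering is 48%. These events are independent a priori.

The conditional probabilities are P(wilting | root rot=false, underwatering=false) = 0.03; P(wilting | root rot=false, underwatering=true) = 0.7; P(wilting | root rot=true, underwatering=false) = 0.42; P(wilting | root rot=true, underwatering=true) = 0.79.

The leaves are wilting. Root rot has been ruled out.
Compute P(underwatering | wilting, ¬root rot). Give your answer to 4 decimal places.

P(wilting | ¬root rot) = 0.03*0.52 + 0.7*0.48 = 0.015600 + 0.336000 = 0.351600
The underwatering-present share is 0.7*0.48 = 0.336000.
Hence the posterior is 0.336000/0.351600 ≈ 0.9556.

P(underwatering | wilting, ¬root rot) ≈ 0.9556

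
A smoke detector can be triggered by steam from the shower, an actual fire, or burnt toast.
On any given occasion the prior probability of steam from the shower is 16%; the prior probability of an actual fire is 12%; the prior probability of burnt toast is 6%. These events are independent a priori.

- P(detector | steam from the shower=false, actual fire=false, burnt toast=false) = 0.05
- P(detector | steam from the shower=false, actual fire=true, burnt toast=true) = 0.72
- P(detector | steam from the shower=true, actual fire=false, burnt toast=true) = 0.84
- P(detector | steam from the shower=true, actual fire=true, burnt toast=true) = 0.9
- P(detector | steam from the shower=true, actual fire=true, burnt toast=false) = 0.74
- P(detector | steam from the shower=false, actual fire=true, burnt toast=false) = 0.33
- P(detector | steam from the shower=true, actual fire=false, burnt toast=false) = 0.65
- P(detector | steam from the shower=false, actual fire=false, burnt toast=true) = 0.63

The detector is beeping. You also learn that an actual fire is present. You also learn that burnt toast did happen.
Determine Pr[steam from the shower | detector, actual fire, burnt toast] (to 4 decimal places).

Pr[steam from the shower | detector, actual fire, burnt toast] ≈ 0.1923

Sum P(detector|·) weighted by the priors over both values of steam from the shower:
  P(detector | actual fire, burnt toast) = 0.72×0.84 + 0.9×0.16
        = 0.604800 + 0.144000 = 0.748800
Keeping only the steam from the shower-present terms gives 0.144000, so
  P(steam from the shower | detector, actual fire, burnt toast) = 0.144000 / 0.748800 ≈ 0.1923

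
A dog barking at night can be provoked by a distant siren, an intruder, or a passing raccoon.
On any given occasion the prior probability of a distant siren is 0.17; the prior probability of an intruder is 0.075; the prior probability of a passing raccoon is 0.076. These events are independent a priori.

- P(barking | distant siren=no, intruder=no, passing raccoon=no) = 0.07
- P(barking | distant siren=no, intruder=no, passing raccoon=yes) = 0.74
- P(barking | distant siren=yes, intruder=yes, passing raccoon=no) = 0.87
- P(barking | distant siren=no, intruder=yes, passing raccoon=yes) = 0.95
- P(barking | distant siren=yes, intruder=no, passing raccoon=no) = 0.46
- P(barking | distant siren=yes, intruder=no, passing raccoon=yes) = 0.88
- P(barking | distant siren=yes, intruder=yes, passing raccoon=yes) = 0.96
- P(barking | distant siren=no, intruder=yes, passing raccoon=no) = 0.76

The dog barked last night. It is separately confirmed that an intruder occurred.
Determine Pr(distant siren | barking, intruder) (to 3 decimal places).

Pr(distant siren | barking, intruder) ≈ 0.188

Numerator (weight on configurations with distant siren): 0.136660 + 0.012403 = 0.149063
The normalizing constant is 0.76·0.83·0.924 + 0.95·0.83·0.076 + 0.87·0.17·0.924 + 0.96·0.17·0.076 = 0.791848
P(distant siren | barking, intruder) = 0.149063/0.791848 ≈ 0.188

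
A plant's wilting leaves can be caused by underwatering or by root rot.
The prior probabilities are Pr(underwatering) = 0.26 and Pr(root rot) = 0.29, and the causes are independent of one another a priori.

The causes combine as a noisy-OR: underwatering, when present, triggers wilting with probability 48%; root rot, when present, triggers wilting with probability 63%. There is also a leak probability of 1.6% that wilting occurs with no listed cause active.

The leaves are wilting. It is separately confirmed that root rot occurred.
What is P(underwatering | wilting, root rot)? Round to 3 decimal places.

P(underwatering | wilting, root rot) ≈ 0.309

Under noisy-OR, P(wilting | causes) = 1 − (1−0.016)·∏(1−qᵢ) over the active causes.
P(wilting | root rot) = 0.63592·0.74 + 0.810678·0.26 = 0.470581 + 0.210776 = 0.681357
Of this, 0.210776 comes from 0.810678·0.26 (the underwatering=true cases).
Hence the posterior is 0.210776/0.681357 ≈ 0.309.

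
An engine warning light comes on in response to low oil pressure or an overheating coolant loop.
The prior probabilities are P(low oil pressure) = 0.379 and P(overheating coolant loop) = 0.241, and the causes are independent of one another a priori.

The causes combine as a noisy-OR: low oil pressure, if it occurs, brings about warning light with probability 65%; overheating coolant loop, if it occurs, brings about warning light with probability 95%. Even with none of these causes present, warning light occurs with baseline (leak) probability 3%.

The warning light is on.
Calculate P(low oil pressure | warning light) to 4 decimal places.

Under noisy-OR, P(warning light | causes) = 1 − (1−0.03)·∏(1−qᵢ) over the active causes.
P(warning light) = 0.03*0.621*0.759 + 0.9515*0.621*0.241 + 0.6605*0.379*0.759 + 0.983025*0.379*0.241 = 0.014140 + 0.142402 + 0.190000 + 0.089789 = 0.436331
Of this, 0.279789 comes from 0.190000 + 0.089789 (the low oil pressure=true cases).
So P(low oil pressure | warning light) = 0.279789/0.436331 ≈ 0.6412.

P(low oil pressure | warning light) ≈ 0.6412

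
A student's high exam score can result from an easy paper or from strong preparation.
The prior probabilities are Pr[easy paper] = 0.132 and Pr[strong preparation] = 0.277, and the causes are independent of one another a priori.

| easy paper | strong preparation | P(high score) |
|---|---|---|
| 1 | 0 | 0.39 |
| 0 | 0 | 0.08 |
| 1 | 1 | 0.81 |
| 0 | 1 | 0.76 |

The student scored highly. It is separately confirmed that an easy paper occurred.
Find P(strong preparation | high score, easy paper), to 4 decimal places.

For the numerator, keep only strong preparation=true terms: 0.81·0.277 = 0.224370
Normalizer over all consistent configurations: 0.39·0.723 + 0.81·0.277 = 0.506340
Posterior = 0.224370 / 0.506340 ≈ 0.4431

P(strong preparation | high score, easy paper) ≈ 0.4431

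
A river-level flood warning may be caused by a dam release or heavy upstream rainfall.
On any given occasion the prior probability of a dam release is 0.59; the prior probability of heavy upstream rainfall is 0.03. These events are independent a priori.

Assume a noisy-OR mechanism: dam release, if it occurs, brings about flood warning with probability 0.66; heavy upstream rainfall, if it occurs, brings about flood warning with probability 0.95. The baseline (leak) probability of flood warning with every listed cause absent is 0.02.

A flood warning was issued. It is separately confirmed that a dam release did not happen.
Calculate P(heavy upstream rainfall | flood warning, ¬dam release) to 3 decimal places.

P(heavy upstream rainfall | flood warning, ¬dam release) ≈ 0.595

Under noisy-OR, P(flood warning | causes) = 1 − (1−0.02)·∏(1−qᵢ) over the active causes.
Sum P(flood warning|·) weighted by the priors over both values of heavy upstream rainfall:
  P(flood warning | ¬dam release) = 0.02·0.97 + 0.951·0.03
        = 0.019400 + 0.028530 = 0.047930
The terms with heavy upstream rainfall present sum to 0.028530, so
  P(heavy upstream rainfall | flood warning, ¬dam release) = 0.028530 / 0.047930 ≈ 0.595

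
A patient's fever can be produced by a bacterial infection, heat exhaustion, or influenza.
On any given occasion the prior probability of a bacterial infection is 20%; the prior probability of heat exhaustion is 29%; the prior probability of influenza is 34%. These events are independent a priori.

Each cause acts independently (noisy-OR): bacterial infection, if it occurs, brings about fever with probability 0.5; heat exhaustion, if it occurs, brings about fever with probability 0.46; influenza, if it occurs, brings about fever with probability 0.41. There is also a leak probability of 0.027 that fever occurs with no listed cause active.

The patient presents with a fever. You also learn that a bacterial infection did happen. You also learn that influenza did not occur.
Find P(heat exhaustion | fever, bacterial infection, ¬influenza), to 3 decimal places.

P(heat exhaustion | fever, bacterial infection, ¬influenza) ≈ 0.370

Under noisy-OR, P(fever | causes) = 1 − (1−0.027)·∏(1−qᵢ) over the active causes.
Enumerate both values of heat exhaustion and weight by the priors:
  P(fever | bacterial infection, ¬influenza) = 0.5135×0.71 + 0.73729×0.29
        = 0.364585 + 0.213814 = 0.578399
Keeping only the heat exhaustion-present terms gives 0.213814, so
  P(heat exhaustion | fever, bacterial infection, ¬influenza) = 0.213814 / 0.578399 ≈ 0.370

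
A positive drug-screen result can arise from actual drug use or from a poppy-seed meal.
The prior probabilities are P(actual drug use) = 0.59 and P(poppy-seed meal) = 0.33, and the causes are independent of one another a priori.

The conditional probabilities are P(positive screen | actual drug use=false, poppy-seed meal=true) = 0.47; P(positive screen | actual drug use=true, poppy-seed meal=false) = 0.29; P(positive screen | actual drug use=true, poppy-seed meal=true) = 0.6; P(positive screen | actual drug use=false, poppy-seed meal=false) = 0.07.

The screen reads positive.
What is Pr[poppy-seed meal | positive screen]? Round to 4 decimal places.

Pr[poppy-seed meal | positive screen] ≈ 0.5741

For the numerator, keep only poppy-seed meal=true terms: 0.063591 + 0.116820 = 0.180411
The normalizing constant is 0.07*0.41*0.67 + 0.47*0.41*0.33 + 0.29*0.59*0.67 + 0.6*0.59*0.33 = 0.314277
Posterior = 0.180411 / 0.314277 ≈ 0.5741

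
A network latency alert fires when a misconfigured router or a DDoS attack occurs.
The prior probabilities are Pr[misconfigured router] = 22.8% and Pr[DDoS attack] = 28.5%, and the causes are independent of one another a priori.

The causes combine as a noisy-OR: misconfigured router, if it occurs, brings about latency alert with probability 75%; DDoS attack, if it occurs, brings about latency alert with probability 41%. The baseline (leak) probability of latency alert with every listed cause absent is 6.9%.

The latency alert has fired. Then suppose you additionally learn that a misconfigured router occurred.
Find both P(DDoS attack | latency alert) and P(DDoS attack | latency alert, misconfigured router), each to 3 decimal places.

P(DDoS attack | latency alert) ≈ 0.488; P(DDoS attack | latency alert, misconfigured router) ≈ 0.309

Under noisy-OR, P(latency alert | causes) = 1 − (1−0.069)·∏(1−qᵢ) over the active causes.
P(latency alert) = 0.069*0.772*0.715 + 0.45071*0.772*0.285 + 0.76725*0.228*0.715 + 0.862677*0.228*0.285 = 0.038087 + 0.099165 + 0.125077 + 0.056057 = 0.318386
Of this, 0.155222 comes from 0.099165 + 0.056057 (the DDoS attack=true cases).
Hence the posterior is 0.155222/0.318386 ≈ 0.488.

With the extra evidence:
Numerator (weight on configurations with DDoS attack): 0.862677×0.285 = 0.245863
Denominator P(latency alert | misconfigured router): 0.76725×0.715 + 0.862677×0.285 = 0.794447
P(DDoS attack | latency alert, misconfigured router) = 0.245863/0.794447 ≈ 0.309
This is intercausal reasoning (explaining away): once misconfigured router accounts for the latency alert, DDoS attack becomes less likely.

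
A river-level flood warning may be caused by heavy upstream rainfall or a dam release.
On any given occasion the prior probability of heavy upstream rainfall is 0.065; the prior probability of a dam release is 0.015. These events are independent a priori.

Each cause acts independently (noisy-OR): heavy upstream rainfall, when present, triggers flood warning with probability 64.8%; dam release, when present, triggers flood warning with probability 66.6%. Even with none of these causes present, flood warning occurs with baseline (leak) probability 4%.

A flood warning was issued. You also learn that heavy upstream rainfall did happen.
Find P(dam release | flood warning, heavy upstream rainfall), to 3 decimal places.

Under noisy-OR, P(flood warning | causes) = 1 − (1−0.04)·∏(1−qᵢ) over the active causes.
P(flood warning | heavy upstream rainfall) = 0.66208*0.985 + 0.887135*0.015 = 0.652149 + 0.013307 = 0.665456
The dam release-present share is 0.887135*0.015 = 0.013307.
So P(dam release | flood warning, heavy upstream rainfall) = 0.013307/0.665456 ≈ 0.020.

P(dam release | flood warning, heavy upstream rainfall) ≈ 0.020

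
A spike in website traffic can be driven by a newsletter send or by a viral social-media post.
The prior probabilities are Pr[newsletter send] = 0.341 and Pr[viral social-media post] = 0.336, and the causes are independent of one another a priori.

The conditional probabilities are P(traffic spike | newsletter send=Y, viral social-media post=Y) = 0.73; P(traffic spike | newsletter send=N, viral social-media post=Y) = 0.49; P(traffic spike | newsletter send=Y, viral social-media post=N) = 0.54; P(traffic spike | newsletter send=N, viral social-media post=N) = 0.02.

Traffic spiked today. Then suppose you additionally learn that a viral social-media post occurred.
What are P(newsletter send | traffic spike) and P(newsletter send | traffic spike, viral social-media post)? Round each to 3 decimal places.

P(newsletter send | traffic spike) ≈ 0.637; P(newsletter send | traffic spike, viral social-media post) ≈ 0.435

P(traffic spike) = 0.02×0.659×0.664 + 0.49×0.659×0.336 + 0.54×0.341×0.664 + 0.73×0.341×0.336 = 0.008752 + 0.108498 + 0.122269 + 0.083640 = 0.323159
Of this, 0.205909 comes from 0.122269 + 0.083640 (the newsletter send=true cases).
So P(newsletter send | traffic spike) = 0.205909/0.323159 ≈ 0.637.

With the extra evidence:
P(traffic spike | viral social-media post) = 0.49·0.659 + 0.73·0.341 = 0.322910 + 0.248930 = 0.571840
Of this, 0.248930 comes from 0.73·0.341 (the newsletter send=true cases).
So P(newsletter send | traffic spike, viral social-media post) = 0.248930/0.571840 ≈ 0.435.
The drop from 0.637 to 0.435 is the explaining-away (discounting) effect.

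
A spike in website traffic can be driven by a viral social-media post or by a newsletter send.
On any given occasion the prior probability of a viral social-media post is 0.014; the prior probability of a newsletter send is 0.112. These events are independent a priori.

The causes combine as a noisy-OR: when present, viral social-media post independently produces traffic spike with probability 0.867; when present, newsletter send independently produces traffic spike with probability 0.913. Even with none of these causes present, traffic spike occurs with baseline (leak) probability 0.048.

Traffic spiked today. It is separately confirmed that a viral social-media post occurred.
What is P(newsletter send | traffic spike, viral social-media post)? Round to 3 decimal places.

P(newsletter send | traffic spike, viral social-media post) ≈ 0.125

Under noisy-OR, P(traffic spike | causes) = 1 − (1−0.048)·∏(1−qᵢ) over the active causes.
P(traffic spike | viral social-media post) = 0.873384·0.888 + 0.988984·0.112 = 0.775565 + 0.110766 = 0.886331
Of this, 0.110766 comes from 0.988984·0.112 (the newsletter send=true cases).
Hence the posterior is 0.110766/0.886331 ≈ 0.125.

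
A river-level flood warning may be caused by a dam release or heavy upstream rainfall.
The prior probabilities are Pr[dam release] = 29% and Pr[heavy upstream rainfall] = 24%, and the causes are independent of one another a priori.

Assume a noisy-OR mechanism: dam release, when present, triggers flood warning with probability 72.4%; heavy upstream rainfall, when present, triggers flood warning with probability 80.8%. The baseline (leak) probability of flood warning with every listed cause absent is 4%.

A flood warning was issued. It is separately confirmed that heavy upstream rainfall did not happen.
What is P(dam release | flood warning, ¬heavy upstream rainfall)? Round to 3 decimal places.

P(dam release | flood warning, ¬heavy upstream rainfall) ≈ 0.882

Under noisy-OR, P(flood warning | causes) = 1 − (1−0.04)·∏(1−qᵢ) over the active causes.
Enumerate both values of dam release and weight by the priors:
  P(flood warning | ¬heavy upstream rainfall) = 0.04·0.71 + 0.73504·0.29
        = 0.028400 + 0.213162 = 0.241562
Configurations with dam release contribute 0.213162, so
  P(dam release | flood warning, ¬heavy upstream rainfall) = 0.213162 / 0.241562 ≈ 0.882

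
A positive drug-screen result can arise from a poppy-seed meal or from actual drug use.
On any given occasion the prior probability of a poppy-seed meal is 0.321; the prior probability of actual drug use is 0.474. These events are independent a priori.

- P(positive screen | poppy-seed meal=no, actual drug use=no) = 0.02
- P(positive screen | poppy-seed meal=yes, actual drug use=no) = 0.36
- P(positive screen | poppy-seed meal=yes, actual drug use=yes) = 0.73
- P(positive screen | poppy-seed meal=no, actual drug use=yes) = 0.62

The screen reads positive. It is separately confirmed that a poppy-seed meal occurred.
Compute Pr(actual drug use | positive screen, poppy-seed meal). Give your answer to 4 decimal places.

Numerator (weight on configurations with actual drug use): 0.73*0.474 = 0.346020
The normalizing constant is 0.36*0.526 + 0.73*0.474 = 0.535380
P(actual drug use | positive screen, poppy-seed meal) = 0.346020/0.535380 ≈ 0.6463

Pr(actual drug use | positive screen, poppy-seed meal) ≈ 0.6463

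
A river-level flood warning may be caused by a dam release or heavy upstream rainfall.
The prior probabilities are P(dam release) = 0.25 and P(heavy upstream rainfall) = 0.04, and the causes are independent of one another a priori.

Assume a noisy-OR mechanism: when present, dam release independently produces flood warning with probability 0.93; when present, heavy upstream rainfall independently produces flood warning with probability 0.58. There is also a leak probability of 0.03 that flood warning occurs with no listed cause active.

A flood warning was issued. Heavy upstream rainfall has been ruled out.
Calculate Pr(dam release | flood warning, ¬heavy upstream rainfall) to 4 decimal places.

Under noisy-OR, P(flood warning | causes) = 1 − (1−0.03)·∏(1−qᵢ) over the active causes.
Enumerate both values of dam release and weight by the priors:
  P(flood warning | ¬heavy upstream rainfall) = 0.03·0.75 + 0.9321·0.25
        = 0.022500 + 0.233025 = 0.255525
The terms with dam release present sum to 0.233025, so
  P(dam release | flood warning, ¬heavy upstream rainfall) = 0.233025 / 0.255525 ≈ 0.9119

Pr(dam release | flood warning, ¬heavy upstream rainfall) ≈ 0.9119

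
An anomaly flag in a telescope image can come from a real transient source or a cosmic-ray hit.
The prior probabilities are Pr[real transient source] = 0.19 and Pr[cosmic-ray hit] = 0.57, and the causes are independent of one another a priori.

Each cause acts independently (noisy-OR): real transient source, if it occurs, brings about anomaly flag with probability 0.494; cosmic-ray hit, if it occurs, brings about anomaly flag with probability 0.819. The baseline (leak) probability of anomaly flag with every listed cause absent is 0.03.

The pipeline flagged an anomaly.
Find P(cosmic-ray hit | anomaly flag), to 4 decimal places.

Under noisy-OR, P(anomaly flag | causes) = 1 − (1−0.03)·∏(1−qᵢ) over the active causes.
By total probability over the 4 (real transient source, cosmic-ray hit) configurations:
  P(anomaly flag) = 0.03*0.81*0.43 + 0.82443*0.81*0.57 + 0.50918*0.19*0.43 + 0.911162*0.19*0.57
        = 0.010449 + 0.380639 + 0.041600 + 0.098679 = 0.531367
The terms with cosmic-ray hit present sum to 0.479318, so
  P(cosmic-ray hit | anomaly flag) = 0.479318 / 0.531367 ≈ 0.9020

P(cosmic-ray hit | anomaly flag) ≈ 0.9020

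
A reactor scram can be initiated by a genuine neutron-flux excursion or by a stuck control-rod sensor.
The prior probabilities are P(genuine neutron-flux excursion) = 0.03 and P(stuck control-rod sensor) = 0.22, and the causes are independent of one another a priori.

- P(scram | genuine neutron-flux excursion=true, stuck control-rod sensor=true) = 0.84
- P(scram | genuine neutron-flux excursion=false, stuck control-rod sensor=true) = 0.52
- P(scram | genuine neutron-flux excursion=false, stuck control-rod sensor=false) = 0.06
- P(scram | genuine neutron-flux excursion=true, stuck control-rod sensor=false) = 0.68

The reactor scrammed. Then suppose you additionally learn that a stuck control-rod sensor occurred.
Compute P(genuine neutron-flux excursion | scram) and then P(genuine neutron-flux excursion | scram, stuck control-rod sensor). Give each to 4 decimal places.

P(scram) = 0.06×0.97×0.78 + 0.52×0.97×0.22 + 0.68×0.03×0.78 + 0.84×0.03×0.22 = 0.045396 + 0.110968 + 0.015912 + 0.005544 = 0.177820
The genuine neutron-flux excursion-present share is 0.015912 + 0.005544 = 0.021456.
So P(genuine neutron-flux excursion | scram) = 0.021456/0.177820 ≈ 0.1207.

With the extra evidence:
Enumerate both values of genuine neutron-flux excursion and weight by the priors:
  P(scram | stuck control-rod sensor) = 0.52·0.97 + 0.84·0.03
        = 0.504400 + 0.025200 = 0.529600
Configurations with genuine neutron-flux excursion contribute 0.025200, so
  P(genuine neutron-flux excursion | scram, stuck control-rod sensor) = 0.025200 / 0.529600 ≈ 0.0476
The drop from 0.1207 to 0.0476 is the explaining-away (discounting) effect.

P(genuine neutron-flux excursion | scram) ≈ 0.1207; P(genuine neutron-flux excursion | scram, stuck control-rod sensor) ≈ 0.0476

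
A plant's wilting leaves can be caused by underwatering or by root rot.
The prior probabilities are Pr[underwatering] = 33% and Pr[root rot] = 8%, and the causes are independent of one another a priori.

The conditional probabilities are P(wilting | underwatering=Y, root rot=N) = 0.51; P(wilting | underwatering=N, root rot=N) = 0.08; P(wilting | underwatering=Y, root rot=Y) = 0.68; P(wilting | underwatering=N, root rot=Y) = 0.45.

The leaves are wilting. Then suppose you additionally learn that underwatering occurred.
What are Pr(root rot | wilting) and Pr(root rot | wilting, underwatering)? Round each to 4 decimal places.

Pr(root rot | wilting) ≈ 0.1709; Pr(root rot | wilting, underwatering) ≈ 0.1039

Enumerate the 4 (underwatering, root rot) configurations and weight by the priors:
  P(wilting) = 0.08×0.67×0.92 + 0.45×0.67×0.08 + 0.51×0.33×0.92 + 0.68×0.33×0.08
        = 0.049312 + 0.024120 + 0.154836 + 0.017952 = 0.246220
Keeping only the root rot-present terms gives 0.042072, so
  P(root rot | wilting) = 0.042072 / 0.246220 ≈ 0.1709

Now condition on the additional information:
P(wilting | underwatering) = 0.51·0.92 + 0.68·0.08 = 0.469200 + 0.054400 = 0.523600
Restricting to configurations with root rot present: 0.68·0.08 = 0.054400.
Hence the posterior is 0.054400/0.523600 ≈ 0.1039.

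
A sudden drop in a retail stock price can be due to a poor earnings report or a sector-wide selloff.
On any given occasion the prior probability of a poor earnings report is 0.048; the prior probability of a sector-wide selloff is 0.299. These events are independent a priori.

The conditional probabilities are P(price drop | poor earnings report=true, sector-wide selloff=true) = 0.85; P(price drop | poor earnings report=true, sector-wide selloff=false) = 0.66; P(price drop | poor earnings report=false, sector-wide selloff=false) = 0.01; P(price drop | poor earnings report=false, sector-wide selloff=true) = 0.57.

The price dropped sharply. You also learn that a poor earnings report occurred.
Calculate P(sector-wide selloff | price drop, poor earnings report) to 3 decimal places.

P(sector-wide selloff | price drop, poor earnings report) ≈ 0.355

By total probability over both values of sector-wide selloff:
  P(price drop | poor earnings report) = 0.66×0.701 + 0.85×0.299
        = 0.462660 + 0.254150 = 0.716810
Keeping only the sector-wide selloff-present terms gives 0.254150, so
  P(sector-wide selloff | price drop, poor earnings report) = 0.254150 / 0.716810 ≈ 0.355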